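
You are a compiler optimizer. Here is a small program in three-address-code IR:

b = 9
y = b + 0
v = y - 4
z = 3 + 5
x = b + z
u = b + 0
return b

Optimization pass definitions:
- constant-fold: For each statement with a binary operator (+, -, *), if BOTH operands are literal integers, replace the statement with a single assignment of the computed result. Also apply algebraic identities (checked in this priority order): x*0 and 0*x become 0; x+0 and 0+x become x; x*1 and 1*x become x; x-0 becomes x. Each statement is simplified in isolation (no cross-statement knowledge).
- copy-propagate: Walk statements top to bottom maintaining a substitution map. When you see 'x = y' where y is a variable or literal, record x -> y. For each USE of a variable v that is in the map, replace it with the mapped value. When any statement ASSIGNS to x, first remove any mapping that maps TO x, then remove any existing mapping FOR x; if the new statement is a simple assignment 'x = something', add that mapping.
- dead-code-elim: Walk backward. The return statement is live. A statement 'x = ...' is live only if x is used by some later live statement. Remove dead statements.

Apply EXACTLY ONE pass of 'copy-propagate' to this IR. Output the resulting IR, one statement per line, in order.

Answer: b = 9
y = 9 + 0
v = y - 4
z = 3 + 5
x = 9 + z
u = 9 + 0
return 9

Derivation:
Applying copy-propagate statement-by-statement:
  [1] b = 9  (unchanged)
  [2] y = b + 0  -> y = 9 + 0
  [3] v = y - 4  (unchanged)
  [4] z = 3 + 5  (unchanged)
  [5] x = b + z  -> x = 9 + z
  [6] u = b + 0  -> u = 9 + 0
  [7] return b  -> return 9
Result (7 stmts):
  b = 9
  y = 9 + 0
  v = y - 4
  z = 3 + 5
  x = 9 + z
  u = 9 + 0
  return 9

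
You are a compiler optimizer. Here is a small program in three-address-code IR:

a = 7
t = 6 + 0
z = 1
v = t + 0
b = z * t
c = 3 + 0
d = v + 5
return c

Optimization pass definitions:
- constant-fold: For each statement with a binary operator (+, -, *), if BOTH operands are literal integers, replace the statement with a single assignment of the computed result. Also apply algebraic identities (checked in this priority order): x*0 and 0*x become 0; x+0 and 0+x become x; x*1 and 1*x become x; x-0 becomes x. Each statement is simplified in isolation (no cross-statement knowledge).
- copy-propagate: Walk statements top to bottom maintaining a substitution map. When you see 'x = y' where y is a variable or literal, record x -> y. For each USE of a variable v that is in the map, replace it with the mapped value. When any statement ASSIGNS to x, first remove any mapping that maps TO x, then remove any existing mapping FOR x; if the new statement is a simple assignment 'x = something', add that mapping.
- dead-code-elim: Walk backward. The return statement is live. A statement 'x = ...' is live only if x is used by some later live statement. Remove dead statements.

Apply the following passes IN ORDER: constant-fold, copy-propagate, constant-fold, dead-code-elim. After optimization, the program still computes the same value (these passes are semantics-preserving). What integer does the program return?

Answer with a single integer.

Initial IR:
  a = 7
  t = 6 + 0
  z = 1
  v = t + 0
  b = z * t
  c = 3 + 0
  d = v + 5
  return c
After constant-fold (8 stmts):
  a = 7
  t = 6
  z = 1
  v = t
  b = z * t
  c = 3
  d = v + 5
  return c
After copy-propagate (8 stmts):
  a = 7
  t = 6
  z = 1
  v = 6
  b = 1 * 6
  c = 3
  d = 6 + 5
  return 3
After constant-fold (8 stmts):
  a = 7
  t = 6
  z = 1
  v = 6
  b = 6
  c = 3
  d = 11
  return 3
After dead-code-elim (1 stmts):
  return 3
Evaluate:
  a = 7  =>  a = 7
  t = 6 + 0  =>  t = 6
  z = 1  =>  z = 1
  v = t + 0  =>  v = 6
  b = z * t  =>  b = 6
  c = 3 + 0  =>  c = 3
  d = v + 5  =>  d = 11
  return c = 3

Answer: 3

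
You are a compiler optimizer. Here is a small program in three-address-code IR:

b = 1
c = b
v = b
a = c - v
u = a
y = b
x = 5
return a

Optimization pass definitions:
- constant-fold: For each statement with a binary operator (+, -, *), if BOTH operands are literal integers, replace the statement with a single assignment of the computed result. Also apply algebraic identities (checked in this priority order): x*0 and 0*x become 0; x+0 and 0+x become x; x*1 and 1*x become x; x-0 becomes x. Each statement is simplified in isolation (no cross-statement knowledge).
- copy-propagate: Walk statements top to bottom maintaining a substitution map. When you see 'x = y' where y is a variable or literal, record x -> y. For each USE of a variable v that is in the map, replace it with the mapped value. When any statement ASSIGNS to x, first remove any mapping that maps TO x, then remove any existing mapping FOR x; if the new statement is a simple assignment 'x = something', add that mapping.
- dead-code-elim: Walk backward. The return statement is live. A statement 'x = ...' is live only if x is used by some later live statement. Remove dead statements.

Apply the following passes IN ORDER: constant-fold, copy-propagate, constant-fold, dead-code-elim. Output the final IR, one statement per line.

Answer: a = 0
return a

Derivation:
Initial IR:
  b = 1
  c = b
  v = b
  a = c - v
  u = a
  y = b
  x = 5
  return a
After constant-fold (8 stmts):
  b = 1
  c = b
  v = b
  a = c - v
  u = a
  y = b
  x = 5
  return a
After copy-propagate (8 stmts):
  b = 1
  c = 1
  v = 1
  a = 1 - 1
  u = a
  y = 1
  x = 5
  return a
After constant-fold (8 stmts):
  b = 1
  c = 1
  v = 1
  a = 0
  u = a
  y = 1
  x = 5
  return a
After dead-code-elim (2 stmts):
  a = 0
  return a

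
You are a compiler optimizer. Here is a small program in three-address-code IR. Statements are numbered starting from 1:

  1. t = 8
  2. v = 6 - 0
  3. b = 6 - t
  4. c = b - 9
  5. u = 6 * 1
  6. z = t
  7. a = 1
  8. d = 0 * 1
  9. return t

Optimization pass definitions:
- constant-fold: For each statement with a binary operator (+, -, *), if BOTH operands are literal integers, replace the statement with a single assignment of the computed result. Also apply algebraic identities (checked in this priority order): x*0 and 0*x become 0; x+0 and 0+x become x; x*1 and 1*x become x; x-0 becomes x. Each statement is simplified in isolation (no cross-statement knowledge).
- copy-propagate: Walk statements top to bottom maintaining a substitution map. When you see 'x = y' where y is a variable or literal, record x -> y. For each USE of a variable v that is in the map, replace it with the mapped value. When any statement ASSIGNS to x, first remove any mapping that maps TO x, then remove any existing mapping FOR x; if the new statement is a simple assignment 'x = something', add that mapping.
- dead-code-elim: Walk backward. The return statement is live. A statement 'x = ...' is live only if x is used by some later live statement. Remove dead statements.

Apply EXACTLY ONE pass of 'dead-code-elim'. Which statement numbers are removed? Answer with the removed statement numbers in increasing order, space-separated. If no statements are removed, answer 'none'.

Backward liveness scan:
Stmt 1 't = 8': KEEP (t is live); live-in = []
Stmt 2 'v = 6 - 0': DEAD (v not in live set ['t'])
Stmt 3 'b = 6 - t': DEAD (b not in live set ['t'])
Stmt 4 'c = b - 9': DEAD (c not in live set ['t'])
Stmt 5 'u = 6 * 1': DEAD (u not in live set ['t'])
Stmt 6 'z = t': DEAD (z not in live set ['t'])
Stmt 7 'a = 1': DEAD (a not in live set ['t'])
Stmt 8 'd = 0 * 1': DEAD (d not in live set ['t'])
Stmt 9 'return t': KEEP (return); live-in = ['t']
Removed statement numbers: [2, 3, 4, 5, 6, 7, 8]
Surviving IR:
  t = 8
  return t

Answer: 2 3 4 5 6 7 8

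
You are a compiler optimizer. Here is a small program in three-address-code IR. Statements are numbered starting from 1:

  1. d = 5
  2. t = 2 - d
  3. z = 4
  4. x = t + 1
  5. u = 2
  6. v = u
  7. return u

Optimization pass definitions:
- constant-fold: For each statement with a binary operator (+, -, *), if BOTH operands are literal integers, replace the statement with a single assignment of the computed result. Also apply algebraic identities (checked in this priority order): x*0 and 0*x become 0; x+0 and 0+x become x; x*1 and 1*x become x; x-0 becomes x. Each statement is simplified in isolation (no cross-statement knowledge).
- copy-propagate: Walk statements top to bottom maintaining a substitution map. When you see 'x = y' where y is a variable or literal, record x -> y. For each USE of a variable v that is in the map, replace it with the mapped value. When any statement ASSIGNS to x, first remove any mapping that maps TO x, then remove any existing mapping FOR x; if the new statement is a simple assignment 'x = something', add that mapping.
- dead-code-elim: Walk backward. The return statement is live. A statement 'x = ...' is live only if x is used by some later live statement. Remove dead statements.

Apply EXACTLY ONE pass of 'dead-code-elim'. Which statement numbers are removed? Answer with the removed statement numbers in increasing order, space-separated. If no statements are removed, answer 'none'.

Backward liveness scan:
Stmt 1 'd = 5': DEAD (d not in live set [])
Stmt 2 't = 2 - d': DEAD (t not in live set [])
Stmt 3 'z = 4': DEAD (z not in live set [])
Stmt 4 'x = t + 1': DEAD (x not in live set [])
Stmt 5 'u = 2': KEEP (u is live); live-in = []
Stmt 6 'v = u': DEAD (v not in live set ['u'])
Stmt 7 'return u': KEEP (return); live-in = ['u']
Removed statement numbers: [1, 2, 3, 4, 6]
Surviving IR:
  u = 2
  return u

Answer: 1 2 3 4 6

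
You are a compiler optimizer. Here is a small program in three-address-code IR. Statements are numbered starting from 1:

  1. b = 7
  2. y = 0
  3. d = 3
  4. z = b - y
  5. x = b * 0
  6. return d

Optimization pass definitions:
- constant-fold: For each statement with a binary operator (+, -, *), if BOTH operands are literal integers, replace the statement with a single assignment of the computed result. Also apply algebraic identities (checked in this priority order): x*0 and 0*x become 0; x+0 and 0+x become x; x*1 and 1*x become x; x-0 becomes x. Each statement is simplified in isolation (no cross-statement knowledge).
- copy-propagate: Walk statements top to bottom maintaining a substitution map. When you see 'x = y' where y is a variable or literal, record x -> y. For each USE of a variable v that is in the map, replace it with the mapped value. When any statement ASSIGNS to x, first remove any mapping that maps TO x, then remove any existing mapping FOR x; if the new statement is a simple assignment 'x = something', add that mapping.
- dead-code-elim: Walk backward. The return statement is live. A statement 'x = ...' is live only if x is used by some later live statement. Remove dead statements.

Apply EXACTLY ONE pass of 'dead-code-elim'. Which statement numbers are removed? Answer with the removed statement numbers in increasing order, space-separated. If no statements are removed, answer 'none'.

Backward liveness scan:
Stmt 1 'b = 7': DEAD (b not in live set [])
Stmt 2 'y = 0': DEAD (y not in live set [])
Stmt 3 'd = 3': KEEP (d is live); live-in = []
Stmt 4 'z = b - y': DEAD (z not in live set ['d'])
Stmt 5 'x = b * 0': DEAD (x not in live set ['d'])
Stmt 6 'return d': KEEP (return); live-in = ['d']
Removed statement numbers: [1, 2, 4, 5]
Surviving IR:
  d = 3
  return d

Answer: 1 2 4 5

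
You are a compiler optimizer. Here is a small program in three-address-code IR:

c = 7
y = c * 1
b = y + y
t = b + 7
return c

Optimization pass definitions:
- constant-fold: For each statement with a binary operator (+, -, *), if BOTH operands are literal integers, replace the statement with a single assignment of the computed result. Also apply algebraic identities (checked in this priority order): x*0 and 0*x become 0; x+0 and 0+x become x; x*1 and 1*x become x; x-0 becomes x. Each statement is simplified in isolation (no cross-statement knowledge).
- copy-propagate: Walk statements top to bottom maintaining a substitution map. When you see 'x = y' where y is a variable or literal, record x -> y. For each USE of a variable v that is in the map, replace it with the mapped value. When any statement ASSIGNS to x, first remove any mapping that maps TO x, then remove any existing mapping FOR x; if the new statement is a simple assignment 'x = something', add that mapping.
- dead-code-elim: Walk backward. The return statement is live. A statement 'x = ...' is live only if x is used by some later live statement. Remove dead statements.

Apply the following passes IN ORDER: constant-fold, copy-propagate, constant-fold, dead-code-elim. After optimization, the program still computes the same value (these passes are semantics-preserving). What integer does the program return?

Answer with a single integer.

Answer: 7

Derivation:
Initial IR:
  c = 7
  y = c * 1
  b = y + y
  t = b + 7
  return c
After constant-fold (5 stmts):
  c = 7
  y = c
  b = y + y
  t = b + 7
  return c
After copy-propagate (5 stmts):
  c = 7
  y = 7
  b = 7 + 7
  t = b + 7
  return 7
After constant-fold (5 stmts):
  c = 7
  y = 7
  b = 14
  t = b + 7
  return 7
After dead-code-elim (1 stmts):
  return 7
Evaluate:
  c = 7  =>  c = 7
  y = c * 1  =>  y = 7
  b = y + y  =>  b = 14
  t = b + 7  =>  t = 21
  return c = 7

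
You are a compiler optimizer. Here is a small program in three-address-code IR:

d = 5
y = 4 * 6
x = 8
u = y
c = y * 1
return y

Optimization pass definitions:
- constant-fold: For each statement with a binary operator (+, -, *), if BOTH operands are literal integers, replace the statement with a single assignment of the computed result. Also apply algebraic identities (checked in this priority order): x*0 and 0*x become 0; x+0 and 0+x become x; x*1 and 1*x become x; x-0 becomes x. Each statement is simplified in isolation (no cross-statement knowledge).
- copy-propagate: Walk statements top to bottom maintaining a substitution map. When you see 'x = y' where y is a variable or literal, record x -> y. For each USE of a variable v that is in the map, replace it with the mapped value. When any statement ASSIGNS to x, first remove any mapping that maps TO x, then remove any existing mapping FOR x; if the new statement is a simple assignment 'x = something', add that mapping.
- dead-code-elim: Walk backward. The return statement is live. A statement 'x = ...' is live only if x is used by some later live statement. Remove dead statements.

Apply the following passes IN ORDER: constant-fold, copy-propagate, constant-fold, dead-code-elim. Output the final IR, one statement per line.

Answer: return 24

Derivation:
Initial IR:
  d = 5
  y = 4 * 6
  x = 8
  u = y
  c = y * 1
  return y
After constant-fold (6 stmts):
  d = 5
  y = 24
  x = 8
  u = y
  c = y
  return y
After copy-propagate (6 stmts):
  d = 5
  y = 24
  x = 8
  u = 24
  c = 24
  return 24
After constant-fold (6 stmts):
  d = 5
  y = 24
  x = 8
  u = 24
  c = 24
  return 24
After dead-code-elim (1 stmts):
  return 24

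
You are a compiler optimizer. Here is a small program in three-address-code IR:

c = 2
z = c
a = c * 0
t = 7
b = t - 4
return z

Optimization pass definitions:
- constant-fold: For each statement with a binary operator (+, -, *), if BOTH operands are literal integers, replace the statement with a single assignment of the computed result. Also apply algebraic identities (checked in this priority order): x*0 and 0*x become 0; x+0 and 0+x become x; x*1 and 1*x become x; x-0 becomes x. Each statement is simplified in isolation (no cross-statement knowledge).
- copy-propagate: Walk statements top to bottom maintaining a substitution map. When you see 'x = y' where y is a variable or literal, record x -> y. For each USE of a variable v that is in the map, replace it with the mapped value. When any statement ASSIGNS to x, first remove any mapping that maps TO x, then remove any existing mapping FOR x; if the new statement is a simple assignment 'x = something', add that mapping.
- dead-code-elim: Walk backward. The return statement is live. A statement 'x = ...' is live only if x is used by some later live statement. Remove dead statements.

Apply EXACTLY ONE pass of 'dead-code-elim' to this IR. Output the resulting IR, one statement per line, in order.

Answer: c = 2
z = c
return z

Derivation:
Applying dead-code-elim statement-by-statement:
  [6] return z  -> KEEP (return); live=['z']
  [5] b = t - 4  -> DEAD (b not live)
  [4] t = 7  -> DEAD (t not live)
  [3] a = c * 0  -> DEAD (a not live)
  [2] z = c  -> KEEP; live=['c']
  [1] c = 2  -> KEEP; live=[]
Result (3 stmts):
  c = 2
  z = c
  return z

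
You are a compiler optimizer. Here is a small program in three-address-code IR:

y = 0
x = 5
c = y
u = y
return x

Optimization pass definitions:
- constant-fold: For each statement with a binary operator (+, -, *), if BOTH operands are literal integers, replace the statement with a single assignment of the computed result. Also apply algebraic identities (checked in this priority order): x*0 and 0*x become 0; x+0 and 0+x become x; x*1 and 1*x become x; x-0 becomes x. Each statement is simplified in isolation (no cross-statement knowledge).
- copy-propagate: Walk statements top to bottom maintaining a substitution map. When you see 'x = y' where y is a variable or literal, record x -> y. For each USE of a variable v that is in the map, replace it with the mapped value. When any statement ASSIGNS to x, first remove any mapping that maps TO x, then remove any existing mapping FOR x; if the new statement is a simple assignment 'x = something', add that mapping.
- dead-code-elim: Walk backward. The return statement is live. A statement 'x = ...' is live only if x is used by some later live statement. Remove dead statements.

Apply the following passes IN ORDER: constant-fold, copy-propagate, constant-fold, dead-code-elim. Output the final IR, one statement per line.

Initial IR:
  y = 0
  x = 5
  c = y
  u = y
  return x
After constant-fold (5 stmts):
  y = 0
  x = 5
  c = y
  u = y
  return x
After copy-propagate (5 stmts):
  y = 0
  x = 5
  c = 0
  u = 0
  return 5
After constant-fold (5 stmts):
  y = 0
  x = 5
  c = 0
  u = 0
  return 5
After dead-code-elim (1 stmts):
  return 5

Answer: return 5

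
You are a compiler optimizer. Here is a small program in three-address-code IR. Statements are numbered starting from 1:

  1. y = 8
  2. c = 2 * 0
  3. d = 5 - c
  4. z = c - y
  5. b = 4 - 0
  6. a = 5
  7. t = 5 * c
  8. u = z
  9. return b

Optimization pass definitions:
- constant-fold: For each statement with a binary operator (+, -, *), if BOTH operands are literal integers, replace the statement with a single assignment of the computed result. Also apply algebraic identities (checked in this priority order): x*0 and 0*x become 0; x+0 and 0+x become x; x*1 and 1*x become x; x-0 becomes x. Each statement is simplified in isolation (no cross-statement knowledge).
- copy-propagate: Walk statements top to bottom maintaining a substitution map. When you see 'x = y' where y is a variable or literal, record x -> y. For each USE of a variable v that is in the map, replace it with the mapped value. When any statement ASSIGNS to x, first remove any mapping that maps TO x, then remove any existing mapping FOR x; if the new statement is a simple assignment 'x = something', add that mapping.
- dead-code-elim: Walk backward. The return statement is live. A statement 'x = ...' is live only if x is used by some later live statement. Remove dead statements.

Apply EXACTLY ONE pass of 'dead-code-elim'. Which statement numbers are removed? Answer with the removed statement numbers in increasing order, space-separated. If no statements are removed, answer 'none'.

Backward liveness scan:
Stmt 1 'y = 8': DEAD (y not in live set [])
Stmt 2 'c = 2 * 0': DEAD (c not in live set [])
Stmt 3 'd = 5 - c': DEAD (d not in live set [])
Stmt 4 'z = c - y': DEAD (z not in live set [])
Stmt 5 'b = 4 - 0': KEEP (b is live); live-in = []
Stmt 6 'a = 5': DEAD (a not in live set ['b'])
Stmt 7 't = 5 * c': DEAD (t not in live set ['b'])
Stmt 8 'u = z': DEAD (u not in live set ['b'])
Stmt 9 'return b': KEEP (return); live-in = ['b']
Removed statement numbers: [1, 2, 3, 4, 6, 7, 8]
Surviving IR:
  b = 4 - 0
  return b

Answer: 1 2 3 4 6 7 8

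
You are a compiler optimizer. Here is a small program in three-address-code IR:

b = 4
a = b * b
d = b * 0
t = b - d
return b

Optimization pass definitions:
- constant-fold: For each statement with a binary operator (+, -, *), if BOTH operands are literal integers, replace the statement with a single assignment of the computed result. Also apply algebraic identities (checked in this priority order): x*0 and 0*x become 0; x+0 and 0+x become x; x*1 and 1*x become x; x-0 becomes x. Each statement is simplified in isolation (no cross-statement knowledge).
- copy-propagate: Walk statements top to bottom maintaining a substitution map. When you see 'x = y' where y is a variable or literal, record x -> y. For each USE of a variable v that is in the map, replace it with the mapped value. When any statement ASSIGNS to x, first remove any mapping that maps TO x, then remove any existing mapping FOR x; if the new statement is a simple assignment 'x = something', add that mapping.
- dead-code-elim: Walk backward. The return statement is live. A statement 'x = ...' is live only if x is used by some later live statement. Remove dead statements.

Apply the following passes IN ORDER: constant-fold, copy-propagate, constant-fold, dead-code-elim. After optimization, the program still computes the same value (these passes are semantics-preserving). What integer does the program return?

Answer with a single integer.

Answer: 4

Derivation:
Initial IR:
  b = 4
  a = b * b
  d = b * 0
  t = b - d
  return b
After constant-fold (5 stmts):
  b = 4
  a = b * b
  d = 0
  t = b - d
  return b
After copy-propagate (5 stmts):
  b = 4
  a = 4 * 4
  d = 0
  t = 4 - 0
  return 4
After constant-fold (5 stmts):
  b = 4
  a = 16
  d = 0
  t = 4
  return 4
After dead-code-elim (1 stmts):
  return 4
Evaluate:
  b = 4  =>  b = 4
  a = b * b  =>  a = 16
  d = b * 0  =>  d = 0
  t = b - d  =>  t = 4
  return b = 4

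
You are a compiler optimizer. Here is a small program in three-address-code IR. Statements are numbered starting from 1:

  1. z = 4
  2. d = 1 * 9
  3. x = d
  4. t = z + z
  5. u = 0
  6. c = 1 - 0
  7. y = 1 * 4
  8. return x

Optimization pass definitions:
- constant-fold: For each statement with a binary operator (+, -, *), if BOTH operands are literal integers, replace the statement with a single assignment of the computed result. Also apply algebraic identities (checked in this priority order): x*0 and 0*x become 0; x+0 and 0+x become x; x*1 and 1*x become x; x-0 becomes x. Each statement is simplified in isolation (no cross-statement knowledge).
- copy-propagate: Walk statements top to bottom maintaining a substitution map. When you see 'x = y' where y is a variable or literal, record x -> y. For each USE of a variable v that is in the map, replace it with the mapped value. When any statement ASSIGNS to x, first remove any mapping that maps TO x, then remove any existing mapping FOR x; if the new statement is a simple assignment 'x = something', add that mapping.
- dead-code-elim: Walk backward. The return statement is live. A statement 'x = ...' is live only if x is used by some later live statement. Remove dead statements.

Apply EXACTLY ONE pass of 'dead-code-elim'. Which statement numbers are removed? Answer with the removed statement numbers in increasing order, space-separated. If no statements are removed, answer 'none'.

Backward liveness scan:
Stmt 1 'z = 4': DEAD (z not in live set [])
Stmt 2 'd = 1 * 9': KEEP (d is live); live-in = []
Stmt 3 'x = d': KEEP (x is live); live-in = ['d']
Stmt 4 't = z + z': DEAD (t not in live set ['x'])
Stmt 5 'u = 0': DEAD (u not in live set ['x'])
Stmt 6 'c = 1 - 0': DEAD (c not in live set ['x'])
Stmt 7 'y = 1 * 4': DEAD (y not in live set ['x'])
Stmt 8 'return x': KEEP (return); live-in = ['x']
Removed statement numbers: [1, 4, 5, 6, 7]
Surviving IR:
  d = 1 * 9
  x = d
  return x

Answer: 1 4 5 6 7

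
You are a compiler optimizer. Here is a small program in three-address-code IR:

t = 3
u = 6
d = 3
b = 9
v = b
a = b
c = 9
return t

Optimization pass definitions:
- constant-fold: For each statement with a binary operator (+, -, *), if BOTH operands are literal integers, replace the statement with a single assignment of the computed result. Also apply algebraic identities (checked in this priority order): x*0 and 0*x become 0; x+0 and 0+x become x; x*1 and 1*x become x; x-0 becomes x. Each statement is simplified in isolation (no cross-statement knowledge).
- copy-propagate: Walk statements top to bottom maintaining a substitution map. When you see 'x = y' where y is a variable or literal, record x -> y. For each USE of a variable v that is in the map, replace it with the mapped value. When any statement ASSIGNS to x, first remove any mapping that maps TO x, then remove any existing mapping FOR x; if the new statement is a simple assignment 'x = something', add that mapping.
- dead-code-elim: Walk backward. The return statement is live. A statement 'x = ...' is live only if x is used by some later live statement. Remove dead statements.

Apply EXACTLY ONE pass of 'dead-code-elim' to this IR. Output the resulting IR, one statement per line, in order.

Answer: t = 3
return t

Derivation:
Applying dead-code-elim statement-by-statement:
  [8] return t  -> KEEP (return); live=['t']
  [7] c = 9  -> DEAD (c not live)
  [6] a = b  -> DEAD (a not live)
  [5] v = b  -> DEAD (v not live)
  [4] b = 9  -> DEAD (b not live)
  [3] d = 3  -> DEAD (d not live)
  [2] u = 6  -> DEAD (u not live)
  [1] t = 3  -> KEEP; live=[]
Result (2 stmts):
  t = 3
  return t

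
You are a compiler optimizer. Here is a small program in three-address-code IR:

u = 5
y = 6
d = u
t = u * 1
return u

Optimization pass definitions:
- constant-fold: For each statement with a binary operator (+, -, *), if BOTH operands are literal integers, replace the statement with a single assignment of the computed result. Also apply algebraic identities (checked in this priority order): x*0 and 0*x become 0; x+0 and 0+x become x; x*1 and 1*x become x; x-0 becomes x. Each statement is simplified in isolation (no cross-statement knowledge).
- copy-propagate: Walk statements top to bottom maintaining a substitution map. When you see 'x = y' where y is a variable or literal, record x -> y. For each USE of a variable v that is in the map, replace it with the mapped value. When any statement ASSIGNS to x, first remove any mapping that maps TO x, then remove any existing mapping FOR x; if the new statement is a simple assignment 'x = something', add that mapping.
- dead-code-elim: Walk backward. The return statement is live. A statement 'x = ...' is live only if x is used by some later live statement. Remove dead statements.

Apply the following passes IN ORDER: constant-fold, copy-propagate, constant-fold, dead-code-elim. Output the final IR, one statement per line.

Initial IR:
  u = 5
  y = 6
  d = u
  t = u * 1
  return u
After constant-fold (5 stmts):
  u = 5
  y = 6
  d = u
  t = u
  return u
After copy-propagate (5 stmts):
  u = 5
  y = 6
  d = 5
  t = 5
  return 5
After constant-fold (5 stmts):
  u = 5
  y = 6
  d = 5
  t = 5
  return 5
After dead-code-elim (1 stmts):
  return 5

Answer: return 5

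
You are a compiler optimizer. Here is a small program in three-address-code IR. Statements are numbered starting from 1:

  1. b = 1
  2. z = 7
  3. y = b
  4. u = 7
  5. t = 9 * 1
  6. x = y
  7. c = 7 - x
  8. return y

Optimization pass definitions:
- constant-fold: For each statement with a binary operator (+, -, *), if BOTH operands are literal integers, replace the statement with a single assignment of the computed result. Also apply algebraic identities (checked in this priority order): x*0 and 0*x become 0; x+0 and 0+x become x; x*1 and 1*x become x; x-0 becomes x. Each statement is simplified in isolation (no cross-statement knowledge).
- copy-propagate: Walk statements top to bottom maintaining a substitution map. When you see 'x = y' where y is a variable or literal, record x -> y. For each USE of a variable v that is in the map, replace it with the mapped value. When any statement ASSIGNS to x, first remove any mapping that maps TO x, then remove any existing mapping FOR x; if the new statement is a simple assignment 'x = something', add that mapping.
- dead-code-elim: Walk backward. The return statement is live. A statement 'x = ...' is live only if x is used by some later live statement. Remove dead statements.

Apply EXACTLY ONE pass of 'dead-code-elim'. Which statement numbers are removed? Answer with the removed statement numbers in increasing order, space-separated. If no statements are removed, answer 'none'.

Answer: 2 4 5 6 7

Derivation:
Backward liveness scan:
Stmt 1 'b = 1': KEEP (b is live); live-in = []
Stmt 2 'z = 7': DEAD (z not in live set ['b'])
Stmt 3 'y = b': KEEP (y is live); live-in = ['b']
Stmt 4 'u = 7': DEAD (u not in live set ['y'])
Stmt 5 't = 9 * 1': DEAD (t not in live set ['y'])
Stmt 6 'x = y': DEAD (x not in live set ['y'])
Stmt 7 'c = 7 - x': DEAD (c not in live set ['y'])
Stmt 8 'return y': KEEP (return); live-in = ['y']
Removed statement numbers: [2, 4, 5, 6, 7]
Surviving IR:
  b = 1
  y = b
  return y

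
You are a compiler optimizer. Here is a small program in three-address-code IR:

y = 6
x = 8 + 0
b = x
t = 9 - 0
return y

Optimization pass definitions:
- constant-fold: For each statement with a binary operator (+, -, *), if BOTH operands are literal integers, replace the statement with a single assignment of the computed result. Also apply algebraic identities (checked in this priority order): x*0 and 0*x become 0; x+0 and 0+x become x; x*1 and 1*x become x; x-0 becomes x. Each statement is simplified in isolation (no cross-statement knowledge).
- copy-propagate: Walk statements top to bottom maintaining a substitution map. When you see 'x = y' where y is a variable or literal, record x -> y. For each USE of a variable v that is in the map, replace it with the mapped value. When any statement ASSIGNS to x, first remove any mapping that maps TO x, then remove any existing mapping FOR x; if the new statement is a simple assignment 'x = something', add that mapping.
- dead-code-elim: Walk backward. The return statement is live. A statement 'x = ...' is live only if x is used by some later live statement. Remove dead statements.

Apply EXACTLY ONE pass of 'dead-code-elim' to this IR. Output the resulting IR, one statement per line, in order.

Answer: y = 6
return y

Derivation:
Applying dead-code-elim statement-by-statement:
  [5] return y  -> KEEP (return); live=['y']
  [4] t = 9 - 0  -> DEAD (t not live)
  [3] b = x  -> DEAD (b not live)
  [2] x = 8 + 0  -> DEAD (x not live)
  [1] y = 6  -> KEEP; live=[]
Result (2 stmts):
  y = 6
  return y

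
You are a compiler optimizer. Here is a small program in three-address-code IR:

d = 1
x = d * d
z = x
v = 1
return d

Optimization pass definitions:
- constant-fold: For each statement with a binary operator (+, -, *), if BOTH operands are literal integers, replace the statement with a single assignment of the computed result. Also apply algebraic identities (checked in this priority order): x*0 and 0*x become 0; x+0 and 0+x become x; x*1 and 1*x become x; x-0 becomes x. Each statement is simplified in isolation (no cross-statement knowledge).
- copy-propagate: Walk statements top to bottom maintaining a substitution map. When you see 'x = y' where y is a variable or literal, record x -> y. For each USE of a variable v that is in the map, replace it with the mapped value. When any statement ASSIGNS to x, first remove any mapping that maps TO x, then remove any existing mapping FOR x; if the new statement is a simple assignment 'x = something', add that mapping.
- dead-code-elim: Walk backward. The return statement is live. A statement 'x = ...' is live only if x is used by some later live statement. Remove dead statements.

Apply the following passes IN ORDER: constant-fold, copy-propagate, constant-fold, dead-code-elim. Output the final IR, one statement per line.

Initial IR:
  d = 1
  x = d * d
  z = x
  v = 1
  return d
After constant-fold (5 stmts):
  d = 1
  x = d * d
  z = x
  v = 1
  return d
After copy-propagate (5 stmts):
  d = 1
  x = 1 * 1
  z = x
  v = 1
  return 1
After constant-fold (5 stmts):
  d = 1
  x = 1
  z = x
  v = 1
  return 1
After dead-code-elim (1 stmts):
  return 1

Answer: return 1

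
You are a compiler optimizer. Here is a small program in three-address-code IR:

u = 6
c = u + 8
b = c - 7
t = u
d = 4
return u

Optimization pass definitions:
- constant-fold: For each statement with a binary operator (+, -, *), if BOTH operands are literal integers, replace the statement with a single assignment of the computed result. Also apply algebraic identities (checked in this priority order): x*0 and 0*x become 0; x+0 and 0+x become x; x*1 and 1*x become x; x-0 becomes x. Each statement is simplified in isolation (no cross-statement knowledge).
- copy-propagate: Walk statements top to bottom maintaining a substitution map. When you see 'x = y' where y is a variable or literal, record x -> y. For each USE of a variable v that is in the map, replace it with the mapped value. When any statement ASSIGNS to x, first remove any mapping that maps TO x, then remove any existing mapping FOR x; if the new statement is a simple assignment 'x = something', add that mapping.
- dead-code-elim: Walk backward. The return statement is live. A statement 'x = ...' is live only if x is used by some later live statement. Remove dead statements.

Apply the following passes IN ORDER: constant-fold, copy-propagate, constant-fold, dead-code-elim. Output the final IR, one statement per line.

Answer: return 6

Derivation:
Initial IR:
  u = 6
  c = u + 8
  b = c - 7
  t = u
  d = 4
  return u
After constant-fold (6 stmts):
  u = 6
  c = u + 8
  b = c - 7
  t = u
  d = 4
  return u
After copy-propagate (6 stmts):
  u = 6
  c = 6 + 8
  b = c - 7
  t = 6
  d = 4
  return 6
After constant-fold (6 stmts):
  u = 6
  c = 14
  b = c - 7
  t = 6
  d = 4
  return 6
After dead-code-elim (1 stmts):
  return 6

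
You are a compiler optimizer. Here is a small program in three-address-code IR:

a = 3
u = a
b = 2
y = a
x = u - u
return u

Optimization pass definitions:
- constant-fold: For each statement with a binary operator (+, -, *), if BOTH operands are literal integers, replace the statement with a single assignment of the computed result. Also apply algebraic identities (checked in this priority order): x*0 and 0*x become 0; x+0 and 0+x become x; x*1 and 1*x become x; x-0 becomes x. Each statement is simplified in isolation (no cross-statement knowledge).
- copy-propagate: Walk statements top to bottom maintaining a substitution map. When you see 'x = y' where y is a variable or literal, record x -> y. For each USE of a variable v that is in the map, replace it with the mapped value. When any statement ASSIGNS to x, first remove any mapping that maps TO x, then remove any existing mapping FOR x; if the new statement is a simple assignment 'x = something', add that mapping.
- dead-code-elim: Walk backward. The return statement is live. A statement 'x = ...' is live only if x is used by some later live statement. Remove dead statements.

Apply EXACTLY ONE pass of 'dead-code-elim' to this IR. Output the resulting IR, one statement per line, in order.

Applying dead-code-elim statement-by-statement:
  [6] return u  -> KEEP (return); live=['u']
  [5] x = u - u  -> DEAD (x not live)
  [4] y = a  -> DEAD (y not live)
  [3] b = 2  -> DEAD (b not live)
  [2] u = a  -> KEEP; live=['a']
  [1] a = 3  -> KEEP; live=[]
Result (3 stmts):
  a = 3
  u = a
  return u

Answer: a = 3
u = a
return u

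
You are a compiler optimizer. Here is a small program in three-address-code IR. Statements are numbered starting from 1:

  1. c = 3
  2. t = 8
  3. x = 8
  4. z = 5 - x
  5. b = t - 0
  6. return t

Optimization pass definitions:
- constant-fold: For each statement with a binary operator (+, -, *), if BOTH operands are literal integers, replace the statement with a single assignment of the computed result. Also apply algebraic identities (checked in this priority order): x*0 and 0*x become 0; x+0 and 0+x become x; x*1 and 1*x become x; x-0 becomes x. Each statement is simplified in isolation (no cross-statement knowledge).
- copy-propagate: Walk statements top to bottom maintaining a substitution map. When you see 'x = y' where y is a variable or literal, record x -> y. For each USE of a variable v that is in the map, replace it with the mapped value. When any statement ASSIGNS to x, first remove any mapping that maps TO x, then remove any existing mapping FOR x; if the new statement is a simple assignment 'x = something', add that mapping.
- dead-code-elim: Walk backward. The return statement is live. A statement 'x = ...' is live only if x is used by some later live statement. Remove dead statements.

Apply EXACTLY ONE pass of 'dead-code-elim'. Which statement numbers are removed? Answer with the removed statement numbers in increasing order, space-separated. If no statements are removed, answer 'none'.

Answer: 1 3 4 5

Derivation:
Backward liveness scan:
Stmt 1 'c = 3': DEAD (c not in live set [])
Stmt 2 't = 8': KEEP (t is live); live-in = []
Stmt 3 'x = 8': DEAD (x not in live set ['t'])
Stmt 4 'z = 5 - x': DEAD (z not in live set ['t'])
Stmt 5 'b = t - 0': DEAD (b not in live set ['t'])
Stmt 6 'return t': KEEP (return); live-in = ['t']
Removed statement numbers: [1, 3, 4, 5]
Surviving IR:
  t = 8
  return t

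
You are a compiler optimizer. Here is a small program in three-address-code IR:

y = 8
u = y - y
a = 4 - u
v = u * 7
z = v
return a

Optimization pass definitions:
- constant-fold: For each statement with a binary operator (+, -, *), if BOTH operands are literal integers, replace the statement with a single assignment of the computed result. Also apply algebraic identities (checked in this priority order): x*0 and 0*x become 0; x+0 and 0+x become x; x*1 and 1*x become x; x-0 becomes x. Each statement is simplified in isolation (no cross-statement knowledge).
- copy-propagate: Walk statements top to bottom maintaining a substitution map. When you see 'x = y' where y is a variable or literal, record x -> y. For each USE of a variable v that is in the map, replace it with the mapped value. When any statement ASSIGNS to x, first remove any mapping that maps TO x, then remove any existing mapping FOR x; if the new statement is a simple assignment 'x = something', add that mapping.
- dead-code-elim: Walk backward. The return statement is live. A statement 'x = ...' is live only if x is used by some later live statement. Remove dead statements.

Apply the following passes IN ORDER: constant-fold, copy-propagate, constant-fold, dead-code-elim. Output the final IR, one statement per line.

Answer: u = 0
a = 4 - u
return a

Derivation:
Initial IR:
  y = 8
  u = y - y
  a = 4 - u
  v = u * 7
  z = v
  return a
After constant-fold (6 stmts):
  y = 8
  u = y - y
  a = 4 - u
  v = u * 7
  z = v
  return a
After copy-propagate (6 stmts):
  y = 8
  u = 8 - 8
  a = 4 - u
  v = u * 7
  z = v
  return a
After constant-fold (6 stmts):
  y = 8
  u = 0
  a = 4 - u
  v = u * 7
  z = v
  return a
After dead-code-elim (3 stmts):
  u = 0
  a = 4 - u
  return a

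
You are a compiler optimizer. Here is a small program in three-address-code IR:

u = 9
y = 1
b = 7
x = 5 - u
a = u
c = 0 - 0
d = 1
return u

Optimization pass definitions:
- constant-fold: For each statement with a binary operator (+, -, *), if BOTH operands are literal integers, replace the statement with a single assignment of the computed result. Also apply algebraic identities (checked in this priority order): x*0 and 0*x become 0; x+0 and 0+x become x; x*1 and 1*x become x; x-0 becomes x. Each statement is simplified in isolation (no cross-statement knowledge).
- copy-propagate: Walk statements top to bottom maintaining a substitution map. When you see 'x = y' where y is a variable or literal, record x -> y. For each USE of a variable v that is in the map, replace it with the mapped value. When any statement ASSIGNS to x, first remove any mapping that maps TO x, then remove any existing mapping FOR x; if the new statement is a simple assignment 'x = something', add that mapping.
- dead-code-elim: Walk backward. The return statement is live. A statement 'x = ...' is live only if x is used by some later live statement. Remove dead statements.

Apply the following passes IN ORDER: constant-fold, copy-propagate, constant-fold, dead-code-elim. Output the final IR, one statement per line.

Initial IR:
  u = 9
  y = 1
  b = 7
  x = 5 - u
  a = u
  c = 0 - 0
  d = 1
  return u
After constant-fold (8 stmts):
  u = 9
  y = 1
  b = 7
  x = 5 - u
  a = u
  c = 0
  d = 1
  return u
After copy-propagate (8 stmts):
  u = 9
  y = 1
  b = 7
  x = 5 - 9
  a = 9
  c = 0
  d = 1
  return 9
After constant-fold (8 stmts):
  u = 9
  y = 1
  b = 7
  x = -4
  a = 9
  c = 0
  d = 1
  return 9
After dead-code-elim (1 stmts):
  return 9

Answer: return 9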